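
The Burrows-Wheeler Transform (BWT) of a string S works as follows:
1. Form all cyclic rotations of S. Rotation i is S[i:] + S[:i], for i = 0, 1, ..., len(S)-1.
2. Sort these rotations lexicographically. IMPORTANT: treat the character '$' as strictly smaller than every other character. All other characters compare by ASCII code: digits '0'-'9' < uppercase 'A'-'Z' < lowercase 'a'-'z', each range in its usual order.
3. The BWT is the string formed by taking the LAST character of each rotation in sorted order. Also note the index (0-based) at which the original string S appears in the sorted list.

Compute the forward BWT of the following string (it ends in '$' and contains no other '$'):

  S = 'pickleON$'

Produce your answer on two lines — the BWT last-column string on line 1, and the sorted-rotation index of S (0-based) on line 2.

Answer: NOeilpck$
8

Derivation:
All 9 rotations (rotation i = S[i:]+S[:i]):
  rot[0] = pickleON$
  rot[1] = ickleON$p
  rot[2] = ckleON$pi
  rot[3] = kleON$pic
  rot[4] = leON$pick
  rot[5] = eON$pickl
  rot[6] = ON$pickle
  rot[7] = N$pickleO
  rot[8] = $pickleON
Sorted (with $ < everything):
  sorted[0] = $pickleON  (last char: 'N')
  sorted[1] = N$pickleO  (last char: 'O')
  sorted[2] = ON$pickle  (last char: 'e')
  sorted[3] = ckleON$pi  (last char: 'i')
  sorted[4] = eON$pickl  (last char: 'l')
  sorted[5] = ickleON$p  (last char: 'p')
  sorted[6] = kleON$pic  (last char: 'c')
  sorted[7] = leON$pick  (last char: 'k')
  sorted[8] = pickleON$  (last char: '$')
Last column: NOeilpck$
Original string S is at sorted index 8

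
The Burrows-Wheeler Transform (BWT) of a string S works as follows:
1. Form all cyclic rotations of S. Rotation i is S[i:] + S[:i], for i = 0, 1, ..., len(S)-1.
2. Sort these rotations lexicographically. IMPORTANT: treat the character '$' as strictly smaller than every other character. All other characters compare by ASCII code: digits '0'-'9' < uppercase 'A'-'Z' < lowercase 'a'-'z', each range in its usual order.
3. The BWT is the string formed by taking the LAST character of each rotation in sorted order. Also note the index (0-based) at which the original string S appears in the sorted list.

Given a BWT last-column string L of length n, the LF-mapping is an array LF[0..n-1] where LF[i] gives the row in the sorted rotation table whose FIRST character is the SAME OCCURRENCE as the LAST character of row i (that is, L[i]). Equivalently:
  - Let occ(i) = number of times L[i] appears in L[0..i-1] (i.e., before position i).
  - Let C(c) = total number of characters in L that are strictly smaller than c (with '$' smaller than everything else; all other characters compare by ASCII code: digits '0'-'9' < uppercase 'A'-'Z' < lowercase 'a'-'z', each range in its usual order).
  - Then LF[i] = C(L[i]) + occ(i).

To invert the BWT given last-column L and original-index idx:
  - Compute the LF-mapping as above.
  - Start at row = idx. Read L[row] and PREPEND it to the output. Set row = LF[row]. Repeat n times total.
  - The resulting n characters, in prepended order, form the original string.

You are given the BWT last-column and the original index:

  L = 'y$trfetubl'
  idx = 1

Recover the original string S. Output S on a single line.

Answer: butterfly$

Derivation:
LF mapping: 9 0 6 5 3 2 7 8 1 4
Walk LF starting at row 1, prepending L[row]:
  step 1: row=1, L[1]='$', prepend. Next row=LF[1]=0
  step 2: row=0, L[0]='y', prepend. Next row=LF[0]=9
  step 3: row=9, L[9]='l', prepend. Next row=LF[9]=4
  step 4: row=4, L[4]='f', prepend. Next row=LF[4]=3
  step 5: row=3, L[3]='r', prepend. Next row=LF[3]=5
  step 6: row=5, L[5]='e', prepend. Next row=LF[5]=2
  step 7: row=2, L[2]='t', prepend. Next row=LF[2]=6
  step 8: row=6, L[6]='t', prepend. Next row=LF[6]=7
  step 9: row=7, L[7]='u', prepend. Next row=LF[7]=8
  step 10: row=8, L[8]='b', prepend. Next row=LF[8]=1
Reversed output: butterfly$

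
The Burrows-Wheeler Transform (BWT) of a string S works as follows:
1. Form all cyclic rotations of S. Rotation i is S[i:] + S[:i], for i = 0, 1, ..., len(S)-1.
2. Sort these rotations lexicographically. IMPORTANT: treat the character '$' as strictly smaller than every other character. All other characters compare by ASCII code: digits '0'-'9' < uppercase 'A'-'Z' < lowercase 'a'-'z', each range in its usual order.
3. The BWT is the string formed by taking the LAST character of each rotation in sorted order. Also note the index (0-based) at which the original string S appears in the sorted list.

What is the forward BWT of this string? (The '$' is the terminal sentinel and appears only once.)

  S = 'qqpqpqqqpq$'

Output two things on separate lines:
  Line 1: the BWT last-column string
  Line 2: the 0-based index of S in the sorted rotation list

All 11 rotations (rotation i = S[i:]+S[:i]):
  rot[0] = qqpqpqqqpq$
  rot[1] = qpqpqqqpq$q
  rot[2] = pqpqqqpq$qq
  rot[3] = qpqqqpq$qqp
  rot[4] = pqqqpq$qqpq
  rot[5] = qqqpq$qqpqp
  rot[6] = qqpq$qqpqpq
  rot[7] = qpq$qqpqpqq
  rot[8] = pq$qqpqpqqq
  rot[9] = q$qqpqpqqqp
  rot[10] = $qqpqpqqqpq
Sorted (with $ < everything):
  sorted[0] = $qqpqpqqqpq  (last char: 'q')
  sorted[1] = pq$qqpqpqqq  (last char: 'q')
  sorted[2] = pqpqqqpq$qq  (last char: 'q')
  sorted[3] = pqqqpq$qqpq  (last char: 'q')
  sorted[4] = q$qqpqpqqqp  (last char: 'p')
  sorted[5] = qpq$qqpqpqq  (last char: 'q')
  sorted[6] = qpqpqqqpq$q  (last char: 'q')
  sorted[7] = qpqqqpq$qqp  (last char: 'p')
  sorted[8] = qqpq$qqpqpq  (last char: 'q')
  sorted[9] = qqpqpqqqpq$  (last char: '$')
  sorted[10] = qqqpq$qqpqp  (last char: 'p')
Last column: qqqqpqqpq$p
Original string S is at sorted index 9

Answer: qqqqpqqpq$p
9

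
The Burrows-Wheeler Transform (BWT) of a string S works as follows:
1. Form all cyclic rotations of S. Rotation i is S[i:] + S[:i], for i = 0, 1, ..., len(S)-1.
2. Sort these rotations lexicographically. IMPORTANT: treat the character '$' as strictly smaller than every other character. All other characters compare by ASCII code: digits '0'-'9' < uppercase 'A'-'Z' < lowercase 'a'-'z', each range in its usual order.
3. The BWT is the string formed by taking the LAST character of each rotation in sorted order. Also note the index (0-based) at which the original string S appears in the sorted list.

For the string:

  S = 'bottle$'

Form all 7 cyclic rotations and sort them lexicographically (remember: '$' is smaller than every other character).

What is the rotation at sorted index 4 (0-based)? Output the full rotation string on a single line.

Answer: ottle$b

Derivation:
All 7 rotations (rotation i = S[i:]+S[:i]):
  rot[0] = bottle$
  rot[1] = ottle$b
  rot[2] = ttle$bo
  rot[3] = tle$bot
  rot[4] = le$bott
  rot[5] = e$bottl
  rot[6] = $bottle
Sorted (with $ < everything):
  sorted[0] = $bottle
  sorted[1] = bottle$
  sorted[2] = e$bottl
  sorted[3] = le$bott
  sorted[4] = ottle$b
  sorted[5] = tle$bot
  sorted[6] = ttle$bo
sorted[4] = ottle$b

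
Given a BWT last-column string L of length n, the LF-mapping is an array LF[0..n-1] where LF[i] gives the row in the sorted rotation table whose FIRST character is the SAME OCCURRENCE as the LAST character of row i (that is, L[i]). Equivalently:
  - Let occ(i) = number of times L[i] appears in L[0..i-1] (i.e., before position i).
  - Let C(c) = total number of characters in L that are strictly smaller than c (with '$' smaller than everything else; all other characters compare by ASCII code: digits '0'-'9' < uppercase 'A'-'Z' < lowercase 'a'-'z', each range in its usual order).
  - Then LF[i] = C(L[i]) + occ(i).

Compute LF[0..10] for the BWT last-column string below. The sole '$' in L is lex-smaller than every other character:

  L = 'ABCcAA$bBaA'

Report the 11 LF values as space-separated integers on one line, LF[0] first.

Char counts: '$':1, 'A':4, 'B':2, 'C':1, 'a':1, 'b':1, 'c':1
C (first-col start): C('$')=0, C('A')=1, C('B')=5, C('C')=7, C('a')=8, C('b')=9, C('c')=10
L[0]='A': occ=0, LF[0]=C('A')+0=1+0=1
L[1]='B': occ=0, LF[1]=C('B')+0=5+0=5
L[2]='C': occ=0, LF[2]=C('C')+0=7+0=7
L[3]='c': occ=0, LF[3]=C('c')+0=10+0=10
L[4]='A': occ=1, LF[4]=C('A')+1=1+1=2
L[5]='A': occ=2, LF[5]=C('A')+2=1+2=3
L[6]='$': occ=0, LF[6]=C('$')+0=0+0=0
L[7]='b': occ=0, LF[7]=C('b')+0=9+0=9
L[8]='B': occ=1, LF[8]=C('B')+1=5+1=6
L[9]='a': occ=0, LF[9]=C('a')+0=8+0=8
L[10]='A': occ=3, LF[10]=C('A')+3=1+3=4

Answer: 1 5 7 10 2 3 0 9 6 8 4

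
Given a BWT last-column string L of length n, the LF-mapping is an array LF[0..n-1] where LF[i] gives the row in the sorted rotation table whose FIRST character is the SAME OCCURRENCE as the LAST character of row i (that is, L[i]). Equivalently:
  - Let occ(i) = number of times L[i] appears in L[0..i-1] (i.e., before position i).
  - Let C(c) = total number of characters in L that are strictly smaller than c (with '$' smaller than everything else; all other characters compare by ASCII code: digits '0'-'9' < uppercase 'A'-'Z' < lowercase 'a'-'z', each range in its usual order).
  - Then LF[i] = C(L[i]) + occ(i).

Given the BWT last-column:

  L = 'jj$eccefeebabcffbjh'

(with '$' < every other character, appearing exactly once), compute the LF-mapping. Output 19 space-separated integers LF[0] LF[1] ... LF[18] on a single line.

Answer: 16 17 0 8 5 6 9 12 10 11 2 1 3 7 13 14 4 18 15

Derivation:
Char counts: '$':1, 'a':1, 'b':3, 'c':3, 'e':4, 'f':3, 'h':1, 'j':3
C (first-col start): C('$')=0, C('a')=1, C('b')=2, C('c')=5, C('e')=8, C('f')=12, C('h')=15, C('j')=16
L[0]='j': occ=0, LF[0]=C('j')+0=16+0=16
L[1]='j': occ=1, LF[1]=C('j')+1=16+1=17
L[2]='$': occ=0, LF[2]=C('$')+0=0+0=0
L[3]='e': occ=0, LF[3]=C('e')+0=8+0=8
L[4]='c': occ=0, LF[4]=C('c')+0=5+0=5
L[5]='c': occ=1, LF[5]=C('c')+1=5+1=6
L[6]='e': occ=1, LF[6]=C('e')+1=8+1=9
L[7]='f': occ=0, LF[7]=C('f')+0=12+0=12
L[8]='e': occ=2, LF[8]=C('e')+2=8+2=10
L[9]='e': occ=3, LF[9]=C('e')+3=8+3=11
L[10]='b': occ=0, LF[10]=C('b')+0=2+0=2
L[11]='a': occ=0, LF[11]=C('a')+0=1+0=1
L[12]='b': occ=1, LF[12]=C('b')+1=2+1=3
L[13]='c': occ=2, LF[13]=C('c')+2=5+2=7
L[14]='f': occ=1, LF[14]=C('f')+1=12+1=13
L[15]='f': occ=2, LF[15]=C('f')+2=12+2=14
L[16]='b': occ=2, LF[16]=C('b')+2=2+2=4
L[17]='j': occ=2, LF[17]=C('j')+2=16+2=18
L[18]='h': occ=0, LF[18]=C('h')+0=15+0=15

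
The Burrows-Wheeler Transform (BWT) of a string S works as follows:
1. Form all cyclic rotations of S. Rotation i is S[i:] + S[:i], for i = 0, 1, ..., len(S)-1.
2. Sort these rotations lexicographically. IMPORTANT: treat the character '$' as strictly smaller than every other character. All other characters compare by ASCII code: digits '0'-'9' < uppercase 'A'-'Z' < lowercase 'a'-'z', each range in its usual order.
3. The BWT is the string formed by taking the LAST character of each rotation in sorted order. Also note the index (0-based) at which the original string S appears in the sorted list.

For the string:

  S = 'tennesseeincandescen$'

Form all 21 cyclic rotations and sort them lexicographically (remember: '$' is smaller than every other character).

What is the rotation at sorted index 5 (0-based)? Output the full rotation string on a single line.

Answer: eeincandescen$tenness

Derivation:
All 21 rotations (rotation i = S[i:]+S[:i]):
  rot[0] = tennesseeincandescen$
  rot[1] = ennesseeincandescen$t
  rot[2] = nnesseeincandescen$te
  rot[3] = nesseeincandescen$ten
  rot[4] = esseeincandescen$tenn
  rot[5] = sseeincandescen$tenne
  rot[6] = seeincandescen$tennes
  rot[7] = eeincandescen$tenness
  rot[8] = eincandescen$tennesse
  rot[9] = incandescen$tennessee
  rot[10] = ncandescen$tennesseei
  rot[11] = candescen$tennesseein
  rot[12] = andescen$tennesseeinc
  rot[13] = ndescen$tennesseeinca
  rot[14] = descen$tennesseeincan
  rot[15] = escen$tennesseeincand
  rot[16] = scen$tennesseeincande
  rot[17] = cen$tennesseeincandes
  rot[18] = en$tennesseeincandesc
  rot[19] = n$tennesseeincandesce
  rot[20] = $tennesseeincandescen
Sorted (with $ < everything):
  sorted[0] = $tennesseeincandescen
  sorted[1] = andescen$tennesseeinc
  sorted[2] = candescen$tennesseein
  sorted[3] = cen$tennesseeincandes
  sorted[4] = descen$tennesseeincan
  sorted[5] = eeincandescen$tenness
  sorted[6] = eincandescen$tennesse
  sorted[7] = en$tennesseeincandesc
  sorted[8] = ennesseeincandescen$t
  sorted[9] = escen$tennesseeincand
  sorted[10] = esseeincandescen$tenn
  sorted[11] = incandescen$tennessee
  sorted[12] = n$tennesseeincandesce
  sorted[13] = ncandescen$tennesseei
  sorted[14] = ndescen$tennesseeinca
  sorted[15] = nesseeincandescen$ten
  sorted[16] = nnesseeincandescen$te
  sorted[17] = scen$tennesseeincande
  sorted[18] = seeincandescen$tennes
  sorted[19] = sseeincandescen$tenne
  sorted[20] = tennesseeincandescen$
sorted[5] = eeincandescen$tenness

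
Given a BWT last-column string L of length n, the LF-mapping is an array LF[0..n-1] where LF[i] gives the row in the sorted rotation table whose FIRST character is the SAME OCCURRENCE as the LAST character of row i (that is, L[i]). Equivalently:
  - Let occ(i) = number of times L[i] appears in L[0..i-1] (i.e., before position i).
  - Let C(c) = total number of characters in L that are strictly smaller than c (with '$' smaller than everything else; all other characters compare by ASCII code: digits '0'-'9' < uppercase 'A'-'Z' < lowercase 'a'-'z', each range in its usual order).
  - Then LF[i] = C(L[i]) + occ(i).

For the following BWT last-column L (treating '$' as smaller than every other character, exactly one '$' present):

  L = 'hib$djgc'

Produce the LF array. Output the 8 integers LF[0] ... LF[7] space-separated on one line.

Char counts: '$':1, 'b':1, 'c':1, 'd':1, 'g':1, 'h':1, 'i':1, 'j':1
C (first-col start): C('$')=0, C('b')=1, C('c')=2, C('d')=3, C('g')=4, C('h')=5, C('i')=6, C('j')=7
L[0]='h': occ=0, LF[0]=C('h')+0=5+0=5
L[1]='i': occ=0, LF[1]=C('i')+0=6+0=6
L[2]='b': occ=0, LF[2]=C('b')+0=1+0=1
L[3]='$': occ=0, LF[3]=C('$')+0=0+0=0
L[4]='d': occ=0, LF[4]=C('d')+0=3+0=3
L[5]='j': occ=0, LF[5]=C('j')+0=7+0=7
L[6]='g': occ=0, LF[6]=C('g')+0=4+0=4
L[7]='c': occ=0, LF[7]=C('c')+0=2+0=2

Answer: 5 6 1 0 3 7 4 2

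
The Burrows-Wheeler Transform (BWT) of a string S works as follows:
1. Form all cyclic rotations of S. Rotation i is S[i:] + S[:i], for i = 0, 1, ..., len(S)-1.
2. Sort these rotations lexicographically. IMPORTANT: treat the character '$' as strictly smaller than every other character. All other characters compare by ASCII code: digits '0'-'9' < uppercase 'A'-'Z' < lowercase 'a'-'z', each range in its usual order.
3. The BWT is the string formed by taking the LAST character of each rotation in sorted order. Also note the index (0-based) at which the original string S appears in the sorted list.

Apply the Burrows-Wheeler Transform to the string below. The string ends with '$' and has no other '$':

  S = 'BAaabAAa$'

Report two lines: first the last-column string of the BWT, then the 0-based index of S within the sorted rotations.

All 9 rotations (rotation i = S[i:]+S[:i]):
  rot[0] = BAaabAAa$
  rot[1] = AaabAAa$B
  rot[2] = aabAAa$BA
  rot[3] = abAAa$BAa
  rot[4] = bAAa$BAaa
  rot[5] = AAa$BAaab
  rot[6] = Aa$BAaabA
  rot[7] = a$BAaabAA
  rot[8] = $BAaabAAa
Sorted (with $ < everything):
  sorted[0] = $BAaabAAa  (last char: 'a')
  sorted[1] = AAa$BAaab  (last char: 'b')
  sorted[2] = Aa$BAaabA  (last char: 'A')
  sorted[3] = AaabAAa$B  (last char: 'B')
  sorted[4] = BAaabAAa$  (last char: '$')
  sorted[5] = a$BAaabAA  (last char: 'A')
  sorted[6] = aabAAa$BA  (last char: 'A')
  sorted[7] = abAAa$BAa  (last char: 'a')
  sorted[8] = bAAa$BAaa  (last char: 'a')
Last column: abAB$AAaa
Original string S is at sorted index 4

Answer: abAB$AAaa
4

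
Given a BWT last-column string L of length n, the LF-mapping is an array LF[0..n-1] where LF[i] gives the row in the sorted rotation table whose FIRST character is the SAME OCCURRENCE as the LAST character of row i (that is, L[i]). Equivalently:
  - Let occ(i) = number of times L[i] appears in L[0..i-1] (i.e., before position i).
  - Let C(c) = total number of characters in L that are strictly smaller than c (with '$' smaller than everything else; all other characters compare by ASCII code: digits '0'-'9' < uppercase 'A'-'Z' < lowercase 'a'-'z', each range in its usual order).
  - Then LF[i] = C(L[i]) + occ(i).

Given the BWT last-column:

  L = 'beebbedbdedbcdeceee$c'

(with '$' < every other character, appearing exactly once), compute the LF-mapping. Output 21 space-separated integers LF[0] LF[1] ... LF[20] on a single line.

Char counts: '$':1, 'b':5, 'c':3, 'd':4, 'e':8
C (first-col start): C('$')=0, C('b')=1, C('c')=6, C('d')=9, C('e')=13
L[0]='b': occ=0, LF[0]=C('b')+0=1+0=1
L[1]='e': occ=0, LF[1]=C('e')+0=13+0=13
L[2]='e': occ=1, LF[2]=C('e')+1=13+1=14
L[3]='b': occ=1, LF[3]=C('b')+1=1+1=2
L[4]='b': occ=2, LF[4]=C('b')+2=1+2=3
L[5]='e': occ=2, LF[5]=C('e')+2=13+2=15
L[6]='d': occ=0, LF[6]=C('d')+0=9+0=9
L[7]='b': occ=3, LF[7]=C('b')+3=1+3=4
L[8]='d': occ=1, LF[8]=C('d')+1=9+1=10
L[9]='e': occ=3, LF[9]=C('e')+3=13+3=16
L[10]='d': occ=2, LF[10]=C('d')+2=9+2=11
L[11]='b': occ=4, LF[11]=C('b')+4=1+4=5
L[12]='c': occ=0, LF[12]=C('c')+0=6+0=6
L[13]='d': occ=3, LF[13]=C('d')+3=9+3=12
L[14]='e': occ=4, LF[14]=C('e')+4=13+4=17
L[15]='c': occ=1, LF[15]=C('c')+1=6+1=7
L[16]='e': occ=5, LF[16]=C('e')+5=13+5=18
L[17]='e': occ=6, LF[17]=C('e')+6=13+6=19
L[18]='e': occ=7, LF[18]=C('e')+7=13+7=20
L[19]='$': occ=0, LF[19]=C('$')+0=0+0=0
L[20]='c': occ=2, LF[20]=C('c')+2=6+2=8

Answer: 1 13 14 2 3 15 9 4 10 16 11 5 6 12 17 7 18 19 20 0 8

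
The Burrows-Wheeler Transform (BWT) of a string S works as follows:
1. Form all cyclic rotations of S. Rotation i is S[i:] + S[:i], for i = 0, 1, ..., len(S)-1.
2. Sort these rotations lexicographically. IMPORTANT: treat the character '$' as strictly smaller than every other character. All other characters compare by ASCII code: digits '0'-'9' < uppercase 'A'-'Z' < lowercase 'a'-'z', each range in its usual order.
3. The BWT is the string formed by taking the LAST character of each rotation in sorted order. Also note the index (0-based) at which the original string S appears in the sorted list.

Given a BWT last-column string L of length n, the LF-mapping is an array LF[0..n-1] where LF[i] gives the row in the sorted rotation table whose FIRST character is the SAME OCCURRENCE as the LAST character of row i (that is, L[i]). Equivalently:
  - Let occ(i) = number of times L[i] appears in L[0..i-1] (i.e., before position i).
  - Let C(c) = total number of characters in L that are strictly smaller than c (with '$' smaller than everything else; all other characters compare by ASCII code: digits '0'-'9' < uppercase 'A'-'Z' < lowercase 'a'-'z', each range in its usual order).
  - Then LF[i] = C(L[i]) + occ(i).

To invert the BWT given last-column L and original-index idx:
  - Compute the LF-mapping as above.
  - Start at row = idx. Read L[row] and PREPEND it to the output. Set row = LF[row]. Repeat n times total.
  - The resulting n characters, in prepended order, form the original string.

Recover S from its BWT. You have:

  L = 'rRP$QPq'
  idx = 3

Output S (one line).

LF mapping: 6 4 1 0 3 2 5
Walk LF starting at row 3, prepending L[row]:
  step 1: row=3, L[3]='$', prepend. Next row=LF[3]=0
  step 2: row=0, L[0]='r', prepend. Next row=LF[0]=6
  step 3: row=6, L[6]='q', prepend. Next row=LF[6]=5
  step 4: row=5, L[5]='P', prepend. Next row=LF[5]=2
  step 5: row=2, L[2]='P', prepend. Next row=LF[2]=1
  step 6: row=1, L[1]='R', prepend. Next row=LF[1]=4
  step 7: row=4, L[4]='Q', prepend. Next row=LF[4]=3
Reversed output: QRPPqr$

Answer: QRPPqr$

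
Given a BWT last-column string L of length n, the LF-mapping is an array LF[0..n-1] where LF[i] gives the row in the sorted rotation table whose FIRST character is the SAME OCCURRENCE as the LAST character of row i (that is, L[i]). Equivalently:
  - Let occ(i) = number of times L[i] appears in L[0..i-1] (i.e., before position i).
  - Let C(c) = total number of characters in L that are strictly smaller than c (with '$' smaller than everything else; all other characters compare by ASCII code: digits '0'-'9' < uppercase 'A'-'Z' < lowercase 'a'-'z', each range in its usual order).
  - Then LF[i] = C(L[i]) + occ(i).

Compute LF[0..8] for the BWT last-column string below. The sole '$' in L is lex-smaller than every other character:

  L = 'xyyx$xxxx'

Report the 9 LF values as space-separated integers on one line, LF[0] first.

Char counts: '$':1, 'x':6, 'y':2
C (first-col start): C('$')=0, C('x')=1, C('y')=7
L[0]='x': occ=0, LF[0]=C('x')+0=1+0=1
L[1]='y': occ=0, LF[1]=C('y')+0=7+0=7
L[2]='y': occ=1, LF[2]=C('y')+1=7+1=8
L[3]='x': occ=1, LF[3]=C('x')+1=1+1=2
L[4]='$': occ=0, LF[4]=C('$')+0=0+0=0
L[5]='x': occ=2, LF[5]=C('x')+2=1+2=3
L[6]='x': occ=3, LF[6]=C('x')+3=1+3=4
L[7]='x': occ=4, LF[7]=C('x')+4=1+4=5
L[8]='x': occ=5, LF[8]=C('x')+5=1+5=6

Answer: 1 7 8 2 0 3 4 5 6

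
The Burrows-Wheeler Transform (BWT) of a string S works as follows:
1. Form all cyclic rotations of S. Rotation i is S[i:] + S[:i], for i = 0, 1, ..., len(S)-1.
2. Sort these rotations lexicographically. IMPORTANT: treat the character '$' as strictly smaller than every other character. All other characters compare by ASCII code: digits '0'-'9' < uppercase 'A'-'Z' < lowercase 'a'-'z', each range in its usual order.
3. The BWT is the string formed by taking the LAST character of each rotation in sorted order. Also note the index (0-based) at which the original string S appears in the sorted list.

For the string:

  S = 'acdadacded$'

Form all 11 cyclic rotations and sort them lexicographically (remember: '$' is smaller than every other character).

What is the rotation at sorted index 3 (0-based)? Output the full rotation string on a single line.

All 11 rotations (rotation i = S[i:]+S[:i]):
  rot[0] = acdadacded$
  rot[1] = cdadacded$a
  rot[2] = dadacded$ac
  rot[3] = adacded$acd
  rot[4] = dacded$acda
  rot[5] = acded$acdad
  rot[6] = cded$acdada
  rot[7] = ded$acdadac
  rot[8] = ed$acdadacd
  rot[9] = d$acdadacde
  rot[10] = $acdadacded
Sorted (with $ < everything):
  sorted[0] = $acdadacded
  sorted[1] = acdadacded$
  sorted[2] = acded$acdad
  sorted[3] = adacded$acd
  sorted[4] = cdadacded$a
  sorted[5] = cded$acdada
  sorted[6] = d$acdadacde
  sorted[7] = dacded$acda
  sorted[8] = dadacded$ac
  sorted[9] = ded$acdadac
  sorted[10] = ed$acdadacd
sorted[3] = adacded$acd

Answer: adacded$acd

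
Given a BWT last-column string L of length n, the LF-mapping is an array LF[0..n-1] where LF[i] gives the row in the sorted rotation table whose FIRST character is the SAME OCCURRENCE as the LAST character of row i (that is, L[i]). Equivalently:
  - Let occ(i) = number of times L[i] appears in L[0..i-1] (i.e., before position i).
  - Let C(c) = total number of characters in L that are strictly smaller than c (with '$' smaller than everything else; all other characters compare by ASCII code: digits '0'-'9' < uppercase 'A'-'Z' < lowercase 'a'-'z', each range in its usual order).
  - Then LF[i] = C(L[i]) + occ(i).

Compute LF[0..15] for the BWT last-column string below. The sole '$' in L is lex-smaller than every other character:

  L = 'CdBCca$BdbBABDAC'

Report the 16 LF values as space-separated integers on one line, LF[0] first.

Char counts: '$':1, 'A':2, 'B':4, 'C':3, 'D':1, 'a':1, 'b':1, 'c':1, 'd':2
C (first-col start): C('$')=0, C('A')=1, C('B')=3, C('C')=7, C('D')=10, C('a')=11, C('b')=12, C('c')=13, C('d')=14
L[0]='C': occ=0, LF[0]=C('C')+0=7+0=7
L[1]='d': occ=0, LF[1]=C('d')+0=14+0=14
L[2]='B': occ=0, LF[2]=C('B')+0=3+0=3
L[3]='C': occ=1, LF[3]=C('C')+1=7+1=8
L[4]='c': occ=0, LF[4]=C('c')+0=13+0=13
L[5]='a': occ=0, LF[5]=C('a')+0=11+0=11
L[6]='$': occ=0, LF[6]=C('$')+0=0+0=0
L[7]='B': occ=1, LF[7]=C('B')+1=3+1=4
L[8]='d': occ=1, LF[8]=C('d')+1=14+1=15
L[9]='b': occ=0, LF[9]=C('b')+0=12+0=12
L[10]='B': occ=2, LF[10]=C('B')+2=3+2=5
L[11]='A': occ=0, LF[11]=C('A')+0=1+0=1
L[12]='B': occ=3, LF[12]=C('B')+3=3+3=6
L[13]='D': occ=0, LF[13]=C('D')+0=10+0=10
L[14]='A': occ=1, LF[14]=C('A')+1=1+1=2
L[15]='C': occ=2, LF[15]=C('C')+2=7+2=9

Answer: 7 14 3 8 13 11 0 4 15 12 5 1 6 10 2 9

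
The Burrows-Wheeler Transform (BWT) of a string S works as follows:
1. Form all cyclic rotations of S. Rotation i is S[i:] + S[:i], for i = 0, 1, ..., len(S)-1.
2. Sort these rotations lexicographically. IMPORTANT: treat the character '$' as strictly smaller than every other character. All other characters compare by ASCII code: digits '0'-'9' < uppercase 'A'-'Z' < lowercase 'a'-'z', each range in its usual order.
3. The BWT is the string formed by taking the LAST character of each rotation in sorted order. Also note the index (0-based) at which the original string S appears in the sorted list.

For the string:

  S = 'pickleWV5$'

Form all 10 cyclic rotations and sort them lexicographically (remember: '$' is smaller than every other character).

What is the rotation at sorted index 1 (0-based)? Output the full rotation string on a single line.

Answer: 5$pickleWV

Derivation:
All 10 rotations (rotation i = S[i:]+S[:i]):
  rot[0] = pickleWV5$
  rot[1] = ickleWV5$p
  rot[2] = ckleWV5$pi
  rot[3] = kleWV5$pic
  rot[4] = leWV5$pick
  rot[5] = eWV5$pickl
  rot[6] = WV5$pickle
  rot[7] = V5$pickleW
  rot[8] = 5$pickleWV
  rot[9] = $pickleWV5
Sorted (with $ < everything):
  sorted[0] = $pickleWV5
  sorted[1] = 5$pickleWV
  sorted[2] = V5$pickleW
  sorted[3] = WV5$pickle
  sorted[4] = ckleWV5$pi
  sorted[5] = eWV5$pickl
  sorted[6] = ickleWV5$p
  sorted[7] = kleWV5$pic
  sorted[8] = leWV5$pick
  sorted[9] = pickleWV5$
sorted[1] = 5$pickleWV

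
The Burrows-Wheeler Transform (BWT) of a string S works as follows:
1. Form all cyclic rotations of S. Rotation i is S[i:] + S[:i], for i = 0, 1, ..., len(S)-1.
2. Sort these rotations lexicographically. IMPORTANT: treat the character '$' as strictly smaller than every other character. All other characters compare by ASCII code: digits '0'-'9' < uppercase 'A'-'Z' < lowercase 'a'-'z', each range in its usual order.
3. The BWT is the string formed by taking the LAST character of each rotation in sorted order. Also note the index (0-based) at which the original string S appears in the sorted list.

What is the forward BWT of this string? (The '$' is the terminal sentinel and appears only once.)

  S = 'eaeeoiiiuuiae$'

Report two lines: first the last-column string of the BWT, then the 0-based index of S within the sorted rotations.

Answer: eiea$aeuoiieui
4

Derivation:
All 14 rotations (rotation i = S[i:]+S[:i]):
  rot[0] = eaeeoiiiuuiae$
  rot[1] = aeeoiiiuuiae$e
  rot[2] = eeoiiiuuiae$ea
  rot[3] = eoiiiuuiae$eae
  rot[4] = oiiiuuiae$eaee
  rot[5] = iiiuuiae$eaeeo
  rot[6] = iiuuiae$eaeeoi
  rot[7] = iuuiae$eaeeoii
  rot[8] = uuiae$eaeeoiii
  rot[9] = uiae$eaeeoiiiu
  rot[10] = iae$eaeeoiiiuu
  rot[11] = ae$eaeeoiiiuui
  rot[12] = e$eaeeoiiiuuia
  rot[13] = $eaeeoiiiuuiae
Sorted (with $ < everything):
  sorted[0] = $eaeeoiiiuuiae  (last char: 'e')
  sorted[1] = ae$eaeeoiiiuui  (last char: 'i')
  sorted[2] = aeeoiiiuuiae$e  (last char: 'e')
  sorted[3] = e$eaeeoiiiuuia  (last char: 'a')
  sorted[4] = eaeeoiiiuuiae$  (last char: '$')
  sorted[5] = eeoiiiuuiae$ea  (last char: 'a')
  sorted[6] = eoiiiuuiae$eae  (last char: 'e')
  sorted[7] = iae$eaeeoiiiuu  (last char: 'u')
  sorted[8] = iiiuuiae$eaeeo  (last char: 'o')
  sorted[9] = iiuuiae$eaeeoi  (last char: 'i')
  sorted[10] = iuuiae$eaeeoii  (last char: 'i')
  sorted[11] = oiiiuuiae$eaee  (last char: 'e')
  sorted[12] = uiae$eaeeoiiiu  (last char: 'u')
  sorted[13] = uuiae$eaeeoiii  (last char: 'i')
Last column: eiea$aeuoiieui
Original string S is at sorted index 4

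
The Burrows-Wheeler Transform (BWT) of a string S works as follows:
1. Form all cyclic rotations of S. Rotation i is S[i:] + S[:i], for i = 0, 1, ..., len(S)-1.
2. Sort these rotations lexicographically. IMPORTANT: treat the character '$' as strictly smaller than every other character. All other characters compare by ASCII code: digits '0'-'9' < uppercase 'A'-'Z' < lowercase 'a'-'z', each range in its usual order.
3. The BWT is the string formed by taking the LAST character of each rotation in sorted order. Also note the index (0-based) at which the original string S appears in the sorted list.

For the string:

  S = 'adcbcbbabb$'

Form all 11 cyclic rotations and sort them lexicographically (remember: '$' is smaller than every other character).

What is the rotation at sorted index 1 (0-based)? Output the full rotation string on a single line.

All 11 rotations (rotation i = S[i:]+S[:i]):
  rot[0] = adcbcbbabb$
  rot[1] = dcbcbbabb$a
  rot[2] = cbcbbabb$ad
  rot[3] = bcbbabb$adc
  rot[4] = cbbabb$adcb
  rot[5] = bbabb$adcbc
  rot[6] = babb$adcbcb
  rot[7] = abb$adcbcbb
  rot[8] = bb$adcbcbba
  rot[9] = b$adcbcbbab
  rot[10] = $adcbcbbabb
Sorted (with $ < everything):
  sorted[0] = $adcbcbbabb
  sorted[1] = abb$adcbcbb
  sorted[2] = adcbcbbabb$
  sorted[3] = b$adcbcbbab
  sorted[4] = babb$adcbcb
  sorted[5] = bb$adcbcbba
  sorted[6] = bbabb$adcbc
  sorted[7] = bcbbabb$adc
  sorted[8] = cbbabb$adcb
  sorted[9] = cbcbbabb$ad
  sorted[10] = dcbcbbabb$a
sorted[1] = abb$adcbcbb

Answer: abb$adcbcbb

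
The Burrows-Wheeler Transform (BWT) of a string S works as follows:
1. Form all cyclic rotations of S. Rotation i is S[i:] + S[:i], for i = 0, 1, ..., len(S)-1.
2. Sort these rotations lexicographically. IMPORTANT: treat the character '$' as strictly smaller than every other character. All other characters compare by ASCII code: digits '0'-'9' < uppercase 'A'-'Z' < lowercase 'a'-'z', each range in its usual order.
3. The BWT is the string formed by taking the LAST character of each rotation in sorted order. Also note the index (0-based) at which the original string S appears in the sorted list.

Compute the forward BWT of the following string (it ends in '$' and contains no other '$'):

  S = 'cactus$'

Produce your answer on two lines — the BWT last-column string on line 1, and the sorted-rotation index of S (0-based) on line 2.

All 7 rotations (rotation i = S[i:]+S[:i]):
  rot[0] = cactus$
  rot[1] = actus$c
  rot[2] = ctus$ca
  rot[3] = tus$cac
  rot[4] = us$cact
  rot[5] = s$cactu
  rot[6] = $cactus
Sorted (with $ < everything):
  sorted[0] = $cactus  (last char: 's')
  sorted[1] = actus$c  (last char: 'c')
  sorted[2] = cactus$  (last char: '$')
  sorted[3] = ctus$ca  (last char: 'a')
  sorted[4] = s$cactu  (last char: 'u')
  sorted[5] = tus$cac  (last char: 'c')
  sorted[6] = us$cact  (last char: 't')
Last column: sc$auct
Original string S is at sorted index 2

Answer: sc$auct
2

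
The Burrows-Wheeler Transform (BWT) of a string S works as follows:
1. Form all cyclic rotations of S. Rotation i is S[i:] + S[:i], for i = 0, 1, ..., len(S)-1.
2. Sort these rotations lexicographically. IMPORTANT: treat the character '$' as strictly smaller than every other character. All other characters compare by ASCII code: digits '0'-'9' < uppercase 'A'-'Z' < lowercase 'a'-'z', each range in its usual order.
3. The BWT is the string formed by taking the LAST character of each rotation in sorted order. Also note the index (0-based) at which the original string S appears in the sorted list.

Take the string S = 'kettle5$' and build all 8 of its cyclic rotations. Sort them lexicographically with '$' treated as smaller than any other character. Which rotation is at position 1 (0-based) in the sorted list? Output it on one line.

Answer: 5$kettle

Derivation:
All 8 rotations (rotation i = S[i:]+S[:i]):
  rot[0] = kettle5$
  rot[1] = ettle5$k
  rot[2] = ttle5$ke
  rot[3] = tle5$ket
  rot[4] = le5$kett
  rot[5] = e5$kettl
  rot[6] = 5$kettle
  rot[7] = $kettle5
Sorted (with $ < everything):
  sorted[0] = $kettle5
  sorted[1] = 5$kettle
  sorted[2] = e5$kettl
  sorted[3] = ettle5$k
  sorted[4] = kettle5$
  sorted[5] = le5$kett
  sorted[6] = tle5$ket
  sorted[7] = ttle5$ke
sorted[1] = 5$kettle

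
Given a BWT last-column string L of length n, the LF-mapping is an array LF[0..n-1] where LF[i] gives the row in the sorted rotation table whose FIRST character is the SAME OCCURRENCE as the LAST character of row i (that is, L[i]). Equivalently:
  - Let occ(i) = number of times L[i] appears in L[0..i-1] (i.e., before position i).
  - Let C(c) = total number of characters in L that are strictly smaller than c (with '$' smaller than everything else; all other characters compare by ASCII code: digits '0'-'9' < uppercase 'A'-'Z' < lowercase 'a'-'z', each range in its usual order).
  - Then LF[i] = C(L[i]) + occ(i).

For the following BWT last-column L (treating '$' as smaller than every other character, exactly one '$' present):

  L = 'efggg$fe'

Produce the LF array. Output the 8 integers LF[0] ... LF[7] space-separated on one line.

Char counts: '$':1, 'e':2, 'f':2, 'g':3
C (first-col start): C('$')=0, C('e')=1, C('f')=3, C('g')=5
L[0]='e': occ=0, LF[0]=C('e')+0=1+0=1
L[1]='f': occ=0, LF[1]=C('f')+0=3+0=3
L[2]='g': occ=0, LF[2]=C('g')+0=5+0=5
L[3]='g': occ=1, LF[3]=C('g')+1=5+1=6
L[4]='g': occ=2, LF[4]=C('g')+2=5+2=7
L[5]='$': occ=0, LF[5]=C('$')+0=0+0=0
L[6]='f': occ=1, LF[6]=C('f')+1=3+1=4
L[7]='e': occ=1, LF[7]=C('e')+1=1+1=2

Answer: 1 3 5 6 7 0 4 2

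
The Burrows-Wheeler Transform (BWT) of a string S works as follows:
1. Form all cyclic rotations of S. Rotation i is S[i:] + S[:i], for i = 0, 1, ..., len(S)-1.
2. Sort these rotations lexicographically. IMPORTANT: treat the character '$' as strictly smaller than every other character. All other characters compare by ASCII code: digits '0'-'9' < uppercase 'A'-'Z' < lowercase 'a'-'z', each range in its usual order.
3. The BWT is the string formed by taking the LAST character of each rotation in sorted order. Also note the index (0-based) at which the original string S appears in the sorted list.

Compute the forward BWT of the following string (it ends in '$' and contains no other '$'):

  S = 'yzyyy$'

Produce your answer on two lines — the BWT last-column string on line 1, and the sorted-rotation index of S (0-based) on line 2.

All 6 rotations (rotation i = S[i:]+S[:i]):
  rot[0] = yzyyy$
  rot[1] = zyyy$y
  rot[2] = yyy$yz
  rot[3] = yy$yzy
  rot[4] = y$yzyy
  rot[5] = $yzyyy
Sorted (with $ < everything):
  sorted[0] = $yzyyy  (last char: 'y')
  sorted[1] = y$yzyy  (last char: 'y')
  sorted[2] = yy$yzy  (last char: 'y')
  sorted[3] = yyy$yz  (last char: 'z')
  sorted[4] = yzyyy$  (last char: '$')
  sorted[5] = zyyy$y  (last char: 'y')
Last column: yyyz$y
Original string S is at sorted index 4

Answer: yyyz$y
4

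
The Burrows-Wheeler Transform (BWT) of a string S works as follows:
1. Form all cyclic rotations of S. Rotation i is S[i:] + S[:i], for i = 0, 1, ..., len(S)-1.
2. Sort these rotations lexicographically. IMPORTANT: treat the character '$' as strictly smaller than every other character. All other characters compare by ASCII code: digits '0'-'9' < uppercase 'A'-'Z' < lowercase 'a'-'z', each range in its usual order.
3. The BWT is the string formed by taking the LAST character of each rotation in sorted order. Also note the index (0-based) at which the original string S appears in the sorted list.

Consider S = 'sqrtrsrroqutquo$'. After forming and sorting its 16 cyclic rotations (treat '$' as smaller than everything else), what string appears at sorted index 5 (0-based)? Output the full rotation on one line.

All 16 rotations (rotation i = S[i:]+S[:i]):
  rot[0] = sqrtrsrroqutquo$
  rot[1] = qrtrsrroqutquo$s
  rot[2] = rtrsrroqutquo$sq
  rot[3] = trsrroqutquo$sqr
  rot[4] = rsrroqutquo$sqrt
  rot[5] = srroqutquo$sqrtr
  rot[6] = rroqutquo$sqrtrs
  rot[7] = roqutquo$sqrtrsr
  rot[8] = oqutquo$sqrtrsrr
  rot[9] = qutquo$sqrtrsrro
  rot[10] = utquo$sqrtrsrroq
  rot[11] = tquo$sqrtrsrroqu
  rot[12] = quo$sqrtrsrroqut
  rot[13] = uo$sqrtrsrroqutq
  rot[14] = o$sqrtrsrroqutqu
  rot[15] = $sqrtrsrroqutquo
Sorted (with $ < everything):
  sorted[0] = $sqrtrsrroqutquo
  sorted[1] = o$sqrtrsrroqutqu
  sorted[2] = oqutquo$sqrtrsrr
  sorted[3] = qrtrsrroqutquo$s
  sorted[4] = quo$sqrtrsrroqut
  sorted[5] = qutquo$sqrtrsrro
  sorted[6] = roqutquo$sqrtrsr
  sorted[7] = rroqutquo$sqrtrs
  sorted[8] = rsrroqutquo$sqrt
  sorted[9] = rtrsrroqutquo$sq
  sorted[10] = sqrtrsrroqutquo$
  sorted[11] = srroqutquo$sqrtr
  sorted[12] = tquo$sqrtrsrroqu
  sorted[13] = trsrroqutquo$sqr
  sorted[14] = uo$sqrtrsrroqutq
  sorted[15] = utquo$sqrtrsrroq
sorted[5] = qutquo$sqrtrsrro

Answer: qutquo$sqrtrsrro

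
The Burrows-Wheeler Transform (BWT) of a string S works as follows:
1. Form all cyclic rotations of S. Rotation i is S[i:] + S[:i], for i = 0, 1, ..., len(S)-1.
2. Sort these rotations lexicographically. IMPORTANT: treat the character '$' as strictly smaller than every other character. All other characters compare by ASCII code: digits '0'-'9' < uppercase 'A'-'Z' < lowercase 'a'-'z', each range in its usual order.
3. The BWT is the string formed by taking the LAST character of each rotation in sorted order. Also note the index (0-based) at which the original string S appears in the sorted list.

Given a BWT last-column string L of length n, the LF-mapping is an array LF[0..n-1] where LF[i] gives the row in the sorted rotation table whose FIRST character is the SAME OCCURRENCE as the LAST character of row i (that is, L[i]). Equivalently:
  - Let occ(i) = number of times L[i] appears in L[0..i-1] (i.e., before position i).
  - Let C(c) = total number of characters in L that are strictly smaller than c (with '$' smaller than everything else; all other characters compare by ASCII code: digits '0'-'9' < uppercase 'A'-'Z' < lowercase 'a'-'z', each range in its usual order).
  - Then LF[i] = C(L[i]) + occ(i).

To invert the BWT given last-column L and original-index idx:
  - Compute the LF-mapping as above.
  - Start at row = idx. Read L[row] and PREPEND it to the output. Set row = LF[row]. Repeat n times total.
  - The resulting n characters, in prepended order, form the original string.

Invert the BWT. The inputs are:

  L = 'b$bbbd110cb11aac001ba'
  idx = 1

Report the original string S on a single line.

LF mapping: 12 0 13 14 15 20 4 5 1 18 16 6 7 9 10 19 2 3 8 17 11
Walk LF starting at row 1, prepending L[row]:
  step 1: row=1, L[1]='$', prepend. Next row=LF[1]=0
  step 2: row=0, L[0]='b', prepend. Next row=LF[0]=12
  step 3: row=12, L[12]='1', prepend. Next row=LF[12]=7
  step 4: row=7, L[7]='1', prepend. Next row=LF[7]=5
  step 5: row=5, L[5]='d', prepend. Next row=LF[5]=20
  step 6: row=20, L[20]='a', prepend. Next row=LF[20]=11
  step 7: row=11, L[11]='1', prepend. Next row=LF[11]=6
  step 8: row=6, L[6]='1', prepend. Next row=LF[6]=4
  step 9: row=4, L[4]='b', prepend. Next row=LF[4]=15
  step 10: row=15, L[15]='c', prepend. Next row=LF[15]=19
  step 11: row=19, L[19]='b', prepend. Next row=LF[19]=17
  step 12: row=17, L[17]='0', prepend. Next row=LF[17]=3
  step 13: row=3, L[3]='b', prepend. Next row=LF[3]=14
  step 14: row=14, L[14]='a', prepend. Next row=LF[14]=10
  step 15: row=10, L[10]='b', prepend. Next row=LF[10]=16
  step 16: row=16, L[16]='0', prepend. Next row=LF[16]=2
  step 17: row=2, L[2]='b', prepend. Next row=LF[2]=13
  step 18: row=13, L[13]='a', prepend. Next row=LF[13]=9
  step 19: row=9, L[9]='c', prepend. Next row=LF[9]=18
  step 20: row=18, L[18]='1', prepend. Next row=LF[18]=8
  step 21: row=8, L[8]='0', prepend. Next row=LF[8]=1
Reversed output: 01cab0bab0bcb11ad11b$

Answer: 01cab0bab0bcb11ad11b$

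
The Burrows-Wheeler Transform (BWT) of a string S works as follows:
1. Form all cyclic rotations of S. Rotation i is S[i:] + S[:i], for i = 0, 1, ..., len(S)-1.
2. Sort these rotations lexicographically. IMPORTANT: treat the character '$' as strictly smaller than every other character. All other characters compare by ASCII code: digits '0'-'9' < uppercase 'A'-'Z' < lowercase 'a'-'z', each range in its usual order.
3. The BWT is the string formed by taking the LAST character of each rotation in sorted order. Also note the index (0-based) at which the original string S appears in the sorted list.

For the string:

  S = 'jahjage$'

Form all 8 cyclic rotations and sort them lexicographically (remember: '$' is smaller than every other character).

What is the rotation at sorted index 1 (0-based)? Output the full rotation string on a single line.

All 8 rotations (rotation i = S[i:]+S[:i]):
  rot[0] = jahjage$
  rot[1] = ahjage$j
  rot[2] = hjage$ja
  rot[3] = jage$jah
  rot[4] = age$jahj
  rot[5] = ge$jahja
  rot[6] = e$jahjag
  rot[7] = $jahjage
Sorted (with $ < everything):
  sorted[0] = $jahjage
  sorted[1] = age$jahj
  sorted[2] = ahjage$j
  sorted[3] = e$jahjag
  sorted[4] = ge$jahja
  sorted[5] = hjage$ja
  sorted[6] = jage$jah
  sorted[7] = jahjage$
sorted[1] = age$jahj

Answer: age$jahj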